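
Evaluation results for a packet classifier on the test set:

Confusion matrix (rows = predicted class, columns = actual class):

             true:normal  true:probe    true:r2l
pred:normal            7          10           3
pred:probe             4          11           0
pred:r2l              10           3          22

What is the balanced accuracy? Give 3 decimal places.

0.557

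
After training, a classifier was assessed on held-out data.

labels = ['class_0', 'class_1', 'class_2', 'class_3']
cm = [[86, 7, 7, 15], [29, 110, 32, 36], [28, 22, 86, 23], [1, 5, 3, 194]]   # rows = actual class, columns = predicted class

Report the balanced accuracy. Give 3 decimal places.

0.694

Balanced accuracy = mean of per-class recall.
  class_0: recall = 86/115 = 0.7478
  class_1: recall = 110/207 = 0.5314
  class_2: recall = 86/159 = 0.5409
  class_3: recall = 194/203 = 0.9557
Mean = (0.7478 + 0.5314 + 0.5409 + 0.9557) / 4 = 0.694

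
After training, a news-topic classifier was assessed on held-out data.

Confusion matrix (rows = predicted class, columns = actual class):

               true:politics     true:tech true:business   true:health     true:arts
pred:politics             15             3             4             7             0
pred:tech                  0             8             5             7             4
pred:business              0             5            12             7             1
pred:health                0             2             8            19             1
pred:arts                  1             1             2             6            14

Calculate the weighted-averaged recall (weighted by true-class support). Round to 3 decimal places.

0.515

Per-class recall (TP/(TP+FN)):
  politics: TP=15, FN=0+0+0+1=1 → 15/16 = 0.9375
  tech: TP=8, FN=3+5+2+1=11 → 8/19 = 0.4211
  business: TP=12, FN=4+5+8+2=19 → 12/31 = 0.3871
  health: TP=19, FN=7+7+7+6=27 → 19/46 = 0.4130
  arts: TP=14, FN=0+4+1+1=6 → 14/20 = 0.7000
Weighted-recall = Σ (supportᵢ/N)·recallᵢ with N=132: (16/132)·0.9375 + (19/132)·0.4211 + (31/132)·0.3871 + (46/132)·0.4130 + (20/132)·0.7000 = 0.515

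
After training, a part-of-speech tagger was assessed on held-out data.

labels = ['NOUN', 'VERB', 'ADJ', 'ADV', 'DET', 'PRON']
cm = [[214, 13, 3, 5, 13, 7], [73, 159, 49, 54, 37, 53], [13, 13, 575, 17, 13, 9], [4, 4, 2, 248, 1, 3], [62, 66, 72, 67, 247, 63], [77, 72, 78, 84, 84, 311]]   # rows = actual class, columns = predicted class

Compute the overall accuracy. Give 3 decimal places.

0.612

Accuracy = trace / total = (214+159+575+248+247+311=1754) / 2865 = 1754/2865 = 0.612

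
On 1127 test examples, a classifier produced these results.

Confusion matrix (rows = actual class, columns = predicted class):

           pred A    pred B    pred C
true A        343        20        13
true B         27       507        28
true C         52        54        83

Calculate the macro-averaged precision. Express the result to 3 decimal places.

0.785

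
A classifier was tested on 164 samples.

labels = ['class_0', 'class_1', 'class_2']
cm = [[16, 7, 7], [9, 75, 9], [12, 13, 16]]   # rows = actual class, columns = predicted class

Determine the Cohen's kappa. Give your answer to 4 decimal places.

0.4023

Observed agreement pₒ = trace/N = 107/164 = 0.65244
Expected agreement pₑ = Σ (rowᵢ·colᵢ)/N² = (30·37 + 93·95 + 41·32)/164² = 0.41854
κ = (pₒ − pₑ)/(1 − pₑ) = (0.65244 − 0.41854)/(1 − 0.41854) = 0.4023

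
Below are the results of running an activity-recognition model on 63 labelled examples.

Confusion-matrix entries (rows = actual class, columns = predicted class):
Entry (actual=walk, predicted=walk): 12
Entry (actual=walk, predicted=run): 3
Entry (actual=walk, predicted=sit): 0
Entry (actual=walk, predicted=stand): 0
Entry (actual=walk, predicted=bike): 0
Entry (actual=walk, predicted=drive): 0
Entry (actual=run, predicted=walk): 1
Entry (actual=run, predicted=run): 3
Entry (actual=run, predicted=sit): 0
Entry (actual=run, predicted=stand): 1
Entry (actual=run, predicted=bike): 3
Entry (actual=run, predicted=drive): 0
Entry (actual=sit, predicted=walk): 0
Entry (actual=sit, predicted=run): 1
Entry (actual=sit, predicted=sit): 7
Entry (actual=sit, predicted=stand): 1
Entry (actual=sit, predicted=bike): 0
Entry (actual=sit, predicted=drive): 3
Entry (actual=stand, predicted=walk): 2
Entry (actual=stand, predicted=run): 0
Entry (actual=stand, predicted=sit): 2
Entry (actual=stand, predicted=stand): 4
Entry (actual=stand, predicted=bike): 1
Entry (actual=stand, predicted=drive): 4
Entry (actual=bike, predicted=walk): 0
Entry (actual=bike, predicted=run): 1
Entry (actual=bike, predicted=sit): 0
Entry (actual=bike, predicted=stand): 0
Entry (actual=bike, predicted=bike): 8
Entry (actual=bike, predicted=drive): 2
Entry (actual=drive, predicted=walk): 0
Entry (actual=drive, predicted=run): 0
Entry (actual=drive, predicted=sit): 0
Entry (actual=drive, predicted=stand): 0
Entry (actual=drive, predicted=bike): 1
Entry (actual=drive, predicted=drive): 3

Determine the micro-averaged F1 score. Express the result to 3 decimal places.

0.587

Micro-averaging pools counts across classes: ΣTP=37, ΣFP=26, ΣFN=26.
Micro-F1 score = 2·TP/(2·TP+FP+FN) on pooled counts = 0.587 (equals overall accuracy in single-label multiclass).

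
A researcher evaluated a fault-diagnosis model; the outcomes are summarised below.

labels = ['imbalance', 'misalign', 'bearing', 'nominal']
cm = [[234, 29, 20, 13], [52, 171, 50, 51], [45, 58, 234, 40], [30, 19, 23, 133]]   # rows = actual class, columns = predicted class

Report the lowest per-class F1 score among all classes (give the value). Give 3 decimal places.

Per-class F1 score (2·TP/(2·TP+FP+FN)):
  imbalance: TP=234, FP=52+45+30=127, FN=29+20+13=62 → 468/657 = 0.7123
  misalign: TP=171, FP=29+58+19=106, FN=52+50+51=153 → 342/601 = 0.5691
  bearing: TP=234, FP=20+50+23=93, FN=45+58+40=143 → 468/704 = 0.6648
  nominal: TP=133, FP=13+51+40=104, FN=30+19+23=72 → 266/442 = 0.6018
Lowest is class 'misalign' with F1 score = 0.569.

0.569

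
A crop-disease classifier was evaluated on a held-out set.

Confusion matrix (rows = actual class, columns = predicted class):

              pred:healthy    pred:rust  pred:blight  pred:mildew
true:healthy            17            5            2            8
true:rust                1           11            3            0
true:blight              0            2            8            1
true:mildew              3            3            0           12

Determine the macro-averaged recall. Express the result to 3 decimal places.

0.665

Per-class recall (TP/(TP+FN)):
  healthy: TP=17, FN=5+2+8=15 → 17/32 = 0.5313
  rust: TP=11, FN=1+3+0=4 → 11/15 = 0.7333
  blight: TP=8, FN=0+2+1=3 → 8/11 = 0.7273
  mildew: TP=12, FN=3+3+0=6 → 12/18 = 0.6667
Macro-recall = mean = (0.5313 + 0.7333 + 0.7273 + 0.6667) / 4 = 0.665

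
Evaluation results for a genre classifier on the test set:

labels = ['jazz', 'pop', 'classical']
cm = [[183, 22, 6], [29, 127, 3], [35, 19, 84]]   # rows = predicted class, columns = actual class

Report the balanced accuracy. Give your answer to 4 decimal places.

0.8000

Balanced accuracy = mean of per-class recall.
  jazz: recall = 183/247 = 0.74089
  pop: recall = 127/168 = 0.75595
  classical: recall = 84/93 = 0.90323
Mean = (0.74089 + 0.75595 + 0.90323) / 3 = 0.8000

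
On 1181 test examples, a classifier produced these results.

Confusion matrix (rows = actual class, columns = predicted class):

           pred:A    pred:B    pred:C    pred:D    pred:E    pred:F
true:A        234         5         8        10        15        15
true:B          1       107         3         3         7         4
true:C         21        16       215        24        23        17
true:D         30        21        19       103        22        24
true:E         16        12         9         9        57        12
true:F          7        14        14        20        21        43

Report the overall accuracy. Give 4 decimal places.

Accuracy = trace / total = (234+107+215+103+57+43=759) / 1181 = 759/1181 = 0.6427

0.6427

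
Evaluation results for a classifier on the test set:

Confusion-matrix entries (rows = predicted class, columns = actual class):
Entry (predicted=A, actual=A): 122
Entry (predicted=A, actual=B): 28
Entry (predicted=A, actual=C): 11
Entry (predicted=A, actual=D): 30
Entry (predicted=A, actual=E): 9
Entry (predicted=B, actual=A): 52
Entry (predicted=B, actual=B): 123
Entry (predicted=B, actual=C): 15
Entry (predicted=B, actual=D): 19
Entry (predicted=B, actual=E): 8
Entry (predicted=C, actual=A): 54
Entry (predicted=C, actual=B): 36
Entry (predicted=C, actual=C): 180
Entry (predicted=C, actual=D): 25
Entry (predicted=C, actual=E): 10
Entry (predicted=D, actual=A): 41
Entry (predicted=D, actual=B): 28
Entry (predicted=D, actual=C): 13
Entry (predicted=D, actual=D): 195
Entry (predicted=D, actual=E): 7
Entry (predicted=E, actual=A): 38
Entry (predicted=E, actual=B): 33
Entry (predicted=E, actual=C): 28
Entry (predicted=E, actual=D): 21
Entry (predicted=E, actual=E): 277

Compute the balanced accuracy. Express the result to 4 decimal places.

0.6370

Balanced accuracy = mean of per-class recall.
  A: recall = 122/307 = 0.39739
  B: recall = 123/248 = 0.49597
  C: recall = 180/247 = 0.72874
  D: recall = 195/290 = 0.67241
  E: recall = 277/311 = 0.89068
Mean = (0.39739 + 0.49597 + 0.72874 + 0.67241 + 0.89068) / 5 = 0.6370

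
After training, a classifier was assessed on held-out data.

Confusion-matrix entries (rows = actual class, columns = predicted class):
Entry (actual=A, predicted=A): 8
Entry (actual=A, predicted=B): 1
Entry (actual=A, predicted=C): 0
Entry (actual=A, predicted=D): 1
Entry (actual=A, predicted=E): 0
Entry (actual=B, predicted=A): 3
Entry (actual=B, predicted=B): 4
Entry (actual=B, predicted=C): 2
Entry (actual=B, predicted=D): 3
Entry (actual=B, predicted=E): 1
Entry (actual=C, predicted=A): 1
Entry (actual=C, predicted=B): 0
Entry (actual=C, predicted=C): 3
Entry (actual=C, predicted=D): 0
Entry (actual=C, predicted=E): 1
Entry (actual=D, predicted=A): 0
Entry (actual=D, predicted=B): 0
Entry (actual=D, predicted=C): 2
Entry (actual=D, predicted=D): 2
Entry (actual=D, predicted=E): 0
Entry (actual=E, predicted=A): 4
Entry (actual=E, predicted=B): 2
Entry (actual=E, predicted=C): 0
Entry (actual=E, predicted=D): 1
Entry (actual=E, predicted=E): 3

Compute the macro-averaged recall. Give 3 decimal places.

Per-class recall (TP/(TP+FN)):
  A: TP=8, FN=1+0+1+0=2 → 8/10 = 0.8000
  B: TP=4, FN=3+2+3+1=9 → 4/13 = 0.3077
  C: TP=3, FN=1+0+0+1=2 → 3/5 = 0.6000
  D: TP=2, FN=0+0+2+0=2 → 2/4 = 0.5000
  E: TP=3, FN=4+2+0+1=7 → 3/10 = 0.3000
Macro-recall = mean = (0.8000 + 0.3077 + 0.6000 + 0.5000 + 0.3000) / 5 = 0.502

0.502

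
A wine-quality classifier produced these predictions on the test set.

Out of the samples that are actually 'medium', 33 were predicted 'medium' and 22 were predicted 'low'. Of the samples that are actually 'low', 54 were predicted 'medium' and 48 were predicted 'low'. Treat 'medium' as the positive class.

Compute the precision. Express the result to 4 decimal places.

Precision = TP/(TP+FP) = 33/(33+54) = 33/87 = 0.3793

0.3793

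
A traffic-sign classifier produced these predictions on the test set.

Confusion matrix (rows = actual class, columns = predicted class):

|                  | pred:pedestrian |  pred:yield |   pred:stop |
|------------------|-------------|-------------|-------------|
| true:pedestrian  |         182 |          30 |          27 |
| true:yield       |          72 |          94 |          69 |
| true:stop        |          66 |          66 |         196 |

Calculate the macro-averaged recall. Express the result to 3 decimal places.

0.586

Per-class recall (TP/(TP+FN)):
  pedestrian: TP=182, FN=30+27=57 → 182/239 = 0.7615
  yield: TP=94, FN=72+69=141 → 94/235 = 0.4000
  stop: TP=196, FN=66+66=132 → 196/328 = 0.5976
Macro-recall = mean = (0.7615 + 0.4000 + 0.5976) / 3 = 0.586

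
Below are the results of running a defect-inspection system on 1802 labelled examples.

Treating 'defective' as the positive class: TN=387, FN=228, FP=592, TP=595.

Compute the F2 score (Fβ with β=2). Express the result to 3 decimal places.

Fβ = (1+β²)·TP / ((1+β²)·TP + β²·FN + FP), with β²=4
= 5·595 / (5·595 + 4·228 + 592) = 0.664

0.664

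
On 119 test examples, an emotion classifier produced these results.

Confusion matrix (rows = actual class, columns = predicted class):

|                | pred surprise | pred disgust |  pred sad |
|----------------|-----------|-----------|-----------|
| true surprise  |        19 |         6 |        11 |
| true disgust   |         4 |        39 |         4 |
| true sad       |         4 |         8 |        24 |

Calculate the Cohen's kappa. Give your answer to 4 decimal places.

Observed agreement pₒ = trace/N = 82/119 = 0.68908
Expected agreement pₑ = Σ (rowᵢ·colᵢ)/N² = (36·27 + 47·53 + 36·39)/119² = 0.34369
κ = (pₒ − pₑ)/(1 − pₑ) = (0.68908 − 0.34369)/(1 − 0.34369) = 0.5263

0.5263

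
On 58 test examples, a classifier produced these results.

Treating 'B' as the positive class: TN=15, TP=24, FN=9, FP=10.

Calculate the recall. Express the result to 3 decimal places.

0.727

Recall = TP/(TP+FN) = 24/(24+9) = 24/33 = 0.727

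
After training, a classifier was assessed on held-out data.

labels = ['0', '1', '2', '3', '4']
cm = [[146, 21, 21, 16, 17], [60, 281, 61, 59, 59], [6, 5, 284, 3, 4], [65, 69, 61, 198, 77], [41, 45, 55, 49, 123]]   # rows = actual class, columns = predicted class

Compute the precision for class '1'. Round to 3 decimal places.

0.667

One-vs-rest for '1': TP = diagonal; FP = other classes predicted '1'; FN = '1' predicted as other.
precision = TP/(TP+FP).
1: TP=281, FP=21+5+69+45=140 → 281/421 = 0.6675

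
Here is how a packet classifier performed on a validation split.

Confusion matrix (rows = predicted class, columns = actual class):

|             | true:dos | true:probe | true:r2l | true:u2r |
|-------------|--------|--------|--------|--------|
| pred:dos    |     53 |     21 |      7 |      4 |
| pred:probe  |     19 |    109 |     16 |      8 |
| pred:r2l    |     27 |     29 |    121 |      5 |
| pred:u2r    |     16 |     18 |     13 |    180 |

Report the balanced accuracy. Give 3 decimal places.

0.690

Balanced accuracy = mean of per-class recall.
  dos: recall = 53/115 = 0.4609
  probe: recall = 109/177 = 0.6158
  r2l: recall = 121/157 = 0.7707
  u2r: recall = 180/197 = 0.9137
Mean = (0.4609 + 0.6158 + 0.7707 + 0.9137) / 4 = 0.690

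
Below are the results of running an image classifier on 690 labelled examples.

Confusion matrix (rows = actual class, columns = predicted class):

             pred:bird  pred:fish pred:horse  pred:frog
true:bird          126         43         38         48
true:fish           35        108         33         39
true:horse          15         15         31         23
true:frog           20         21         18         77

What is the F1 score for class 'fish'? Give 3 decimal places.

One-vs-rest for 'fish': TP = diagonal; FP = other classes predicted 'fish'; FN = 'fish' predicted as other.
F1 score = 2·TP/(2·TP+FP+FN).
fish: TP=108, FP=43+15+21=79, FN=35+33+39=107 → 216/402 = 0.5373

0.537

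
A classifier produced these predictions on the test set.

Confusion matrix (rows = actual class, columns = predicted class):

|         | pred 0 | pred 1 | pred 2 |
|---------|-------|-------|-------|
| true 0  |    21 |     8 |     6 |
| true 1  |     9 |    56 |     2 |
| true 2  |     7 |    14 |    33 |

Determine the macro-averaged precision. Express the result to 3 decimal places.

0.697

Per-class precision (TP/(TP+FP)):
  0: TP=21, FP=9+7=16 → 21/37 = 0.5676
  1: TP=56, FP=8+14=22 → 56/78 = 0.7179
  2: TP=33, FP=6+2=8 → 33/41 = 0.8049
Macro-precision = mean = (0.5676 + 0.7179 + 0.8049) / 3 = 0.697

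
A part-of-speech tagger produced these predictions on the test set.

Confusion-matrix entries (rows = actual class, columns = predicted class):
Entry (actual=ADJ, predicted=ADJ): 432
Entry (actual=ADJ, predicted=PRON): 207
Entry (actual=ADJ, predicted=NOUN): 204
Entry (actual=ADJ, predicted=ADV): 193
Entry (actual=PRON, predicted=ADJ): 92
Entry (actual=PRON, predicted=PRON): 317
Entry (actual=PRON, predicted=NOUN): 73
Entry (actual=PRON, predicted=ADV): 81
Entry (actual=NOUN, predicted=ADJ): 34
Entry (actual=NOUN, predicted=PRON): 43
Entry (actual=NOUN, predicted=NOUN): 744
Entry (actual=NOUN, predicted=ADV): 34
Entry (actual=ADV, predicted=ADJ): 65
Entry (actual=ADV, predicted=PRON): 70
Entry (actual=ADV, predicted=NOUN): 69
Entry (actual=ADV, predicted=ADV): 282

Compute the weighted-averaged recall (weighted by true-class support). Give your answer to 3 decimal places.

0.604

Per-class recall (TP/(TP+FN)):
  ADJ: TP=432, FN=207+204+193=604 → 432/1036 = 0.4170
  PRON: TP=317, FN=92+73+81=246 → 317/563 = 0.5631
  NOUN: TP=744, FN=34+43+34=111 → 744/855 = 0.8702
  ADV: TP=282, FN=65+70+69=204 → 282/486 = 0.5802
Weighted-recall = Σ (supportᵢ/N)·recallᵢ with N=2940: (1036/2940)·0.4170 + (563/2940)·0.5631 + (855/2940)·0.8702 + (486/2940)·0.5802 = 0.604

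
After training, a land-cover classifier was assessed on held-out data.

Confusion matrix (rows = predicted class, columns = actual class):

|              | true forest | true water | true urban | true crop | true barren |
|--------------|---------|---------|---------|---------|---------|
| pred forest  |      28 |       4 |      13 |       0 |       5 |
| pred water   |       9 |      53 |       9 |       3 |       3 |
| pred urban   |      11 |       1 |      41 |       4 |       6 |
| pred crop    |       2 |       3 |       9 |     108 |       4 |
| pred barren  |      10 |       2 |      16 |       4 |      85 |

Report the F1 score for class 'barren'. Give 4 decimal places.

0.7727

F1 score = 2·TP/(2·TP+FP+FN).
barren: TP=85, FP=10+2+16+4=32, FN=5+3+6+4=18 → 170/220 = 0.77273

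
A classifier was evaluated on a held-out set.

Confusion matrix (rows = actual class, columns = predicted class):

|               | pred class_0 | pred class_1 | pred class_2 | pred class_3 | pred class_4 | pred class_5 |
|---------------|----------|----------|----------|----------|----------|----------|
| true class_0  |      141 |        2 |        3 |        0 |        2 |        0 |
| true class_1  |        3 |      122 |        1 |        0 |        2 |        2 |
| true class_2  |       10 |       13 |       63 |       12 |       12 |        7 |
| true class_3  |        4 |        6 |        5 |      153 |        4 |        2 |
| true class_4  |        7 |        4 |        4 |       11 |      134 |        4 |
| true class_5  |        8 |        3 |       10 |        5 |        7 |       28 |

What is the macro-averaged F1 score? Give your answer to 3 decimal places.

Per-class F1 score (2·TP/(2·TP+FP+FN)):
  class_0: TP=141, FP=3+10+4+7+8=32, FN=2+3+0+2+0=7 → 282/321 = 0.8785
  class_1: TP=122, FP=2+13+6+4+3=28, FN=3+1+0+2+2=8 → 244/280 = 0.8714
  class_2: TP=63, FP=3+1+5+4+10=23, FN=10+13+12+12+7=54 → 126/203 = 0.6207
  class_3: TP=153, FP=0+0+12+11+5=28, FN=4+6+5+4+2=21 → 306/355 = 0.8620
  class_4: TP=134, FP=2+2+12+4+7=27, FN=7+4+4+11+4=30 → 268/325 = 0.8246
  class_5: TP=28, FP=0+2+7+2+4=15, FN=8+3+10+5+7=33 → 56/104 = 0.5385
Macro-F1 score = mean = (0.8785 + 0.8714 + 0.6207 + 0.8620 + 0.8246 + 0.5385) / 6 = 0.766

0.766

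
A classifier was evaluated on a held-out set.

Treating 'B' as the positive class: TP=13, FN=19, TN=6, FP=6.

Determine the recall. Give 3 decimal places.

Recall = TP/(TP+FN) = 13/(13+19) = 13/32 = 0.406

0.406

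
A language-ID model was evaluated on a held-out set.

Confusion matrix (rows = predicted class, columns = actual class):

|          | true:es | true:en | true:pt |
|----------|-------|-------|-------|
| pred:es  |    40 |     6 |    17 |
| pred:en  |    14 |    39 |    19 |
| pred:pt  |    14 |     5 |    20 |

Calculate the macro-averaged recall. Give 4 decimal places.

0.5751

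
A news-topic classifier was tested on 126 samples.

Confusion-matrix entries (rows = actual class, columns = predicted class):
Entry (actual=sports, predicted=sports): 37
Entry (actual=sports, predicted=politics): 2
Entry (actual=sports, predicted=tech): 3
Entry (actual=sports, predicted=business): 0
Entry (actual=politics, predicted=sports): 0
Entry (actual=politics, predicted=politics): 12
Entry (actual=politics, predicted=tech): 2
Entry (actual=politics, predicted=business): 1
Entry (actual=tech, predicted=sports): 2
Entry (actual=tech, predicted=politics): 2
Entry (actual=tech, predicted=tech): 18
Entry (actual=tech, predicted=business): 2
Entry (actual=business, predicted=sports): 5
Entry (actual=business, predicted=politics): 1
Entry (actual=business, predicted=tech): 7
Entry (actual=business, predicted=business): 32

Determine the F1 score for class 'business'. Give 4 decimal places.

Treat 'business' as positive and all other classes as negative.
F1 score = 2·TP/(2·TP+FP+FN).
business: TP=32, FP=0+1+2=3, FN=5+1+7=13 → 64/80 = 0.80000

0.8000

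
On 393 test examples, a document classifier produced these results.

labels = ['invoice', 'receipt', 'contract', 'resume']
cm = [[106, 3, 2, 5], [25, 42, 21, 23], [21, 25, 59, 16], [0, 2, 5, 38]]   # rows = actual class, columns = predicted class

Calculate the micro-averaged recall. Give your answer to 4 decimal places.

0.6234

Micro-averaging pools counts across classes: ΣTP=245, ΣFP=148, ΣFN=148.
Micro-recall = TP/(TP+FN) on pooled counts = 0.6234 (equals overall accuracy in single-label multiclass).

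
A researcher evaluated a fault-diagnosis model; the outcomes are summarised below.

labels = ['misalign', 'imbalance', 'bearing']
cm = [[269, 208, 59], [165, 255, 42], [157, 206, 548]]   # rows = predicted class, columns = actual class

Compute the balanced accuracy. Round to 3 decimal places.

Balanced accuracy = mean of per-class recall.
  misalign: recall = 269/591 = 0.4552
  imbalance: recall = 255/669 = 0.3812
  bearing: recall = 548/649 = 0.8444
Mean = (0.4552 + 0.3812 + 0.8444) / 3 = 0.560

0.560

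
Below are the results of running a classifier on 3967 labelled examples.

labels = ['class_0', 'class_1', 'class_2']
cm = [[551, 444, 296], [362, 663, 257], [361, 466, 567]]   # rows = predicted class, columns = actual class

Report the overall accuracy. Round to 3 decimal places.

Accuracy = trace / total = (551+663+567=1781) / 3967 = 1781/3967 = 0.449

0.449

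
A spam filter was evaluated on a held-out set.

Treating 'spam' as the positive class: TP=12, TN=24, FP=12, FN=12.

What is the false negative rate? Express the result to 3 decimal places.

FNR = FN/(FN+TP) = 12/(12+12) = 0.500

0.500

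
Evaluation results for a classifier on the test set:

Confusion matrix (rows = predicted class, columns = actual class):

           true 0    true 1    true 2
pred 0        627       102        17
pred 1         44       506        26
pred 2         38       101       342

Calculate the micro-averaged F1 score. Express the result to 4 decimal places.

Micro-averaging pools counts across classes: ΣTP=1475, ΣFP=328, ΣFN=328.
Micro-F1 score = 2·TP/(2·TP+FP+FN) on pooled counts = 0.8181 (equals overall accuracy in single-label multiclass).

0.8181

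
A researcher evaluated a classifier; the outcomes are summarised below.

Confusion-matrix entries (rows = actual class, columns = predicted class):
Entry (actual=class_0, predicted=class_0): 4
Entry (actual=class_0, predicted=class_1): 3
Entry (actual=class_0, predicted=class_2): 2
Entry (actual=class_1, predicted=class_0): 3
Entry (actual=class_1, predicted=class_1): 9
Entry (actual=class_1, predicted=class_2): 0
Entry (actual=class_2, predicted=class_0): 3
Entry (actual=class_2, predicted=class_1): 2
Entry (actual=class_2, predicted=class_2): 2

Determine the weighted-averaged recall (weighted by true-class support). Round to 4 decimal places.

Per-class recall (TP/(TP+FN)):
  class_0: TP=4, FN=3+2=5 → 4/9 = 0.44444
  class_1: TP=9, FN=3+0=3 → 9/12 = 0.75000
  class_2: TP=2, FN=3+2=5 → 2/7 = 0.28571
Weighted-recall = Σ (supportᵢ/N)·recallᵢ with N=28: (9/28)·0.44444 + (12/28)·0.75000 + (7/28)·0.28571 = 0.5357

0.5357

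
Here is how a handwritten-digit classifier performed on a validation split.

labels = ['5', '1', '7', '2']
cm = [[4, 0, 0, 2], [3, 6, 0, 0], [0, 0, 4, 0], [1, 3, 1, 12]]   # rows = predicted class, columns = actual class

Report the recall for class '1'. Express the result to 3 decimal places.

Treat '1' as positive and all other classes as negative.
recall = TP/(TP+FN).
1: TP=6, FN=0+0+3=3 → 6/9 = 0.6667

0.667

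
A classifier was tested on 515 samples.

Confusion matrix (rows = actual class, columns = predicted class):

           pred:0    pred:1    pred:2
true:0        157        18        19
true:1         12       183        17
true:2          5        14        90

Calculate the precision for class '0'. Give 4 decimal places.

0.9023

precision = TP/(TP+FP).
0: TP=157, FP=12+5=17 → 157/174 = 0.90230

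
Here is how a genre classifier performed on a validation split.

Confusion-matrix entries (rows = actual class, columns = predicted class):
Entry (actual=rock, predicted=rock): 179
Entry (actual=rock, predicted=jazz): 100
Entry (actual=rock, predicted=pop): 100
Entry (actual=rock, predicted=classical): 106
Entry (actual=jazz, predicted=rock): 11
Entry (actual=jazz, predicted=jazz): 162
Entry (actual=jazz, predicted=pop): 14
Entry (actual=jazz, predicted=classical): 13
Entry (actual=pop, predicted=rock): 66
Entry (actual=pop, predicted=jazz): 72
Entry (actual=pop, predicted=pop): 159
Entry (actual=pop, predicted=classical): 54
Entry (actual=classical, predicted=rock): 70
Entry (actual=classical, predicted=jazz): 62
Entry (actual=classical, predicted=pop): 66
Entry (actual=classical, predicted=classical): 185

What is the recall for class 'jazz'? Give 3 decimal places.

0.810

Treat 'jazz' as positive and all other classes as negative.
recall = TP/(TP+FN).
jazz: TP=162, FN=11+14+13=38 → 162/200 = 0.8100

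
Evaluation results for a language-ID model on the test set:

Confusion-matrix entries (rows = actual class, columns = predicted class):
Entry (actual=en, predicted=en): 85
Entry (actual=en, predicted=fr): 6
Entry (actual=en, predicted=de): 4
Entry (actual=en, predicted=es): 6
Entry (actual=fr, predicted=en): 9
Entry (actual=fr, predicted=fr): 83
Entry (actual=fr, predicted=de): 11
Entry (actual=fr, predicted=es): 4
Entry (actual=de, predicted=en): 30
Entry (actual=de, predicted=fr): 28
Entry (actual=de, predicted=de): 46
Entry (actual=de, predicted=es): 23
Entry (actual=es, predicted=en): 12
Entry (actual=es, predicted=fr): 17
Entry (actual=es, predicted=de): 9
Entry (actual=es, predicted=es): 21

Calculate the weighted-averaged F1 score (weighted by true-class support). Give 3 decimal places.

0.577

Per-class F1 score (2·TP/(2·TP+FP+FN)):
  en: TP=85, FP=9+30+12=51, FN=6+4+6=16 → 170/237 = 0.7173
  fr: TP=83, FP=6+28+17=51, FN=9+11+4=24 → 166/241 = 0.6888
  de: TP=46, FP=4+11+9=24, FN=30+28+23=81 → 92/197 = 0.4670
  es: TP=21, FP=6+4+23=33, FN=12+17+9=38 → 42/113 = 0.3717
Weighted-F1 score = Σ (supportᵢ/N)·F1 scoreᵢ with N=394: (101/394)·0.7173 + (107/394)·0.6888 + (127/394)·0.4670 + (59/394)·0.3717 = 0.577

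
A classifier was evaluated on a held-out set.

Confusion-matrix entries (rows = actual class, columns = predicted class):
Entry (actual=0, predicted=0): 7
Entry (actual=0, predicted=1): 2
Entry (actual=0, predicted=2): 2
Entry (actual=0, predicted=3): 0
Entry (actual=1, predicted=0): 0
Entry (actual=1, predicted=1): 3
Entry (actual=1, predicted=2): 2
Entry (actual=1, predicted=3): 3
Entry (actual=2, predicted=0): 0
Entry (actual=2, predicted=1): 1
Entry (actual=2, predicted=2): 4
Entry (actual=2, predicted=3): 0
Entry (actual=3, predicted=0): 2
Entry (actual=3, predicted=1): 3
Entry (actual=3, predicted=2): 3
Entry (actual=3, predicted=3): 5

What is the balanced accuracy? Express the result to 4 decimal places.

Balanced accuracy = mean of per-class recall.
  0: recall = 7/11 = 0.63636
  1: recall = 3/8 = 0.37500
  2: recall = 4/5 = 0.80000
  3: recall = 5/13 = 0.38462
Mean = (0.63636 + 0.37500 + 0.80000 + 0.38462) / 4 = 0.5490

0.5490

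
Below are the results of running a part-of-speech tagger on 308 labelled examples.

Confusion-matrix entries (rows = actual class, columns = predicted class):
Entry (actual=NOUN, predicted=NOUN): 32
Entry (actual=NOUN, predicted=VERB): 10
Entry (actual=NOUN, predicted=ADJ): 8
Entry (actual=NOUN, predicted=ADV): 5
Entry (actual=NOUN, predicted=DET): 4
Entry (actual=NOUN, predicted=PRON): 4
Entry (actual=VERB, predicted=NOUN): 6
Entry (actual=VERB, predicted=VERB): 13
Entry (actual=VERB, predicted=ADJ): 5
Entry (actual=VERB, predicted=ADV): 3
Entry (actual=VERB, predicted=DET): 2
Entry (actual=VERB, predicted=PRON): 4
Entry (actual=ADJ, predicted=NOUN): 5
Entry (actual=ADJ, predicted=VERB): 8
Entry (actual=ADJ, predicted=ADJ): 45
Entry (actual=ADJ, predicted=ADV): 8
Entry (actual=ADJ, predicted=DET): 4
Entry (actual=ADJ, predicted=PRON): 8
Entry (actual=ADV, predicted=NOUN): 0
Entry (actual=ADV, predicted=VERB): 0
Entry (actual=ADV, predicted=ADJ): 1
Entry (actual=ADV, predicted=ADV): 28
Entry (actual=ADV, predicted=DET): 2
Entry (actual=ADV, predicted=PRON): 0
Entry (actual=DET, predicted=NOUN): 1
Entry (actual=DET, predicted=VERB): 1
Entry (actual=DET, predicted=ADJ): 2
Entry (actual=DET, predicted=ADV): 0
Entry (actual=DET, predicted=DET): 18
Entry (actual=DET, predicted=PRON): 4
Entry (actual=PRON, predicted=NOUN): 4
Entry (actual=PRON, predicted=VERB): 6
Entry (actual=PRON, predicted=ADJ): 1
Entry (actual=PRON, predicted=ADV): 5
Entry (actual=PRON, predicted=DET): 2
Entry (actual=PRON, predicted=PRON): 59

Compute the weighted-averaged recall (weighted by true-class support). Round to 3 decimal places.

0.633

Per-class recall (TP/(TP+FN)):
  NOUN: TP=32, FN=10+8+5+4+4=31 → 32/63 = 0.5079
  VERB: TP=13, FN=6+5+3+2+4=20 → 13/33 = 0.3939
  ADJ: TP=45, FN=5+8+8+4+8=33 → 45/78 = 0.5769
  ADV: TP=28, FN=0+0+1+2+0=3 → 28/31 = 0.9032
  DET: TP=18, FN=1+1+2+0+4=8 → 18/26 = 0.6923
  PRON: TP=59, FN=4+6+1+5+2=18 → 59/77 = 0.7662
Weighted-recall = Σ (supportᵢ/N)·recallᵢ with N=308: (63/308)·0.5079 + (33/308)·0.3939 + (78/308)·0.5769 + (31/308)·0.9032 + (26/308)·0.6923 + (77/308)·0.7662 = 0.633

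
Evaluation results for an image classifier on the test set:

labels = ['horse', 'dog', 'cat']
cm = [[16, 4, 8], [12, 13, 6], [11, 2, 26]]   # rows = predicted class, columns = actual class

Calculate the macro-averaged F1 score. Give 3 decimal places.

0.552

Per-class F1 score (2·TP/(2·TP+FP+FN)):
  horse: TP=16, FP=4+8=12, FN=12+11=23 → 32/67 = 0.4776
  dog: TP=13, FP=12+6=18, FN=4+2=6 → 26/50 = 0.5200
  cat: TP=26, FP=11+2=13, FN=8+6=14 → 52/79 = 0.6582
Macro-F1 score = mean = (0.4776 + 0.5200 + 0.6582) / 3 = 0.552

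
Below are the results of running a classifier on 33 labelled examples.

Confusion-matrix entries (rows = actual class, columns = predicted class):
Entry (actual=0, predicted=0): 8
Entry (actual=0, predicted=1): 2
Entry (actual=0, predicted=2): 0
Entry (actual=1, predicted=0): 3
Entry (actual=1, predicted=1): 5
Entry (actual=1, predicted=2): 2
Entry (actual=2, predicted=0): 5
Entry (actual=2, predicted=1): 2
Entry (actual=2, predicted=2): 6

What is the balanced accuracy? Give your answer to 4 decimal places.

0.5872

Balanced accuracy = mean of per-class recall.
  0: recall = 8/10 = 0.80000
  1: recall = 5/10 = 0.50000
  2: recall = 6/13 = 0.46154
Mean = (0.80000 + 0.50000 + 0.46154) / 3 = 0.5872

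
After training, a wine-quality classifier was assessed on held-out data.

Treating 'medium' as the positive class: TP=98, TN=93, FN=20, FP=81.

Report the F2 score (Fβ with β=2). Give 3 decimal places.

Fβ = (1+β²)·TP / ((1+β²)·TP + β²·FN + FP), with β²=4
= 5·98 / (5·98 + 4·20 + 81) = 0.753

0.753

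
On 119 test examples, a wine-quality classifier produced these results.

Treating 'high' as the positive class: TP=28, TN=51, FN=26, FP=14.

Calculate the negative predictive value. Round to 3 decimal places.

NPV = TN/(TN+FN) = 51/(51+26) = 0.662

0.662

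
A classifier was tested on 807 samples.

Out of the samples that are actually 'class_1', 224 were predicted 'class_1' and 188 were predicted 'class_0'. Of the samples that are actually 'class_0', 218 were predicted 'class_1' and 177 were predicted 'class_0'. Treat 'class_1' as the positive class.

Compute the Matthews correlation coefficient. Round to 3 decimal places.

-0.008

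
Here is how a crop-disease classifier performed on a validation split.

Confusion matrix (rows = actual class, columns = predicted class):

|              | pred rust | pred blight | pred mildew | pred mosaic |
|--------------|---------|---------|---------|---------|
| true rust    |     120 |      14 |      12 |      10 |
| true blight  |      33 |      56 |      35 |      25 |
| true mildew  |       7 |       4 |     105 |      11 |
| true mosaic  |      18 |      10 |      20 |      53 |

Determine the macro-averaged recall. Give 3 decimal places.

0.624

Per-class recall (TP/(TP+FN)):
  rust: TP=120, FN=14+12+10=36 → 120/156 = 0.7692
  blight: TP=56, FN=33+35+25=93 → 56/149 = 0.3758
  mildew: TP=105, FN=7+4+11=22 → 105/127 = 0.8268
  mosaic: TP=53, FN=18+10+20=48 → 53/101 = 0.5248
Macro-recall = mean = (0.7692 + 0.3758 + 0.8268 + 0.5248) / 4 = 0.624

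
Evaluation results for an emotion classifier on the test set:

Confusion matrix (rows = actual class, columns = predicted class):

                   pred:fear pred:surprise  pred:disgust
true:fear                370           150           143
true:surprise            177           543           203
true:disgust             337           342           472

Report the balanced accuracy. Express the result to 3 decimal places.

0.519

Balanced accuracy = mean of per-class recall.
  fear: recall = 370/663 = 0.5581
  surprise: recall = 543/923 = 0.5883
  disgust: recall = 472/1151 = 0.4101
Mean = (0.5581 + 0.5883 + 0.4101) / 3 = 0.519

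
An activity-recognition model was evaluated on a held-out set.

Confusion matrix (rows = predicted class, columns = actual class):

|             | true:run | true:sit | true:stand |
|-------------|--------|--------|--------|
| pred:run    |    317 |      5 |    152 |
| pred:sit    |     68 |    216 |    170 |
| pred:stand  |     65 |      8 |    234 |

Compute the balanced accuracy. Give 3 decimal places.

0.690

Balanced accuracy = mean of per-class recall.
  run: recall = 317/450 = 0.7044
  sit: recall = 216/229 = 0.9432
  stand: recall = 234/556 = 0.4209
Mean = (0.7044 + 0.9432 + 0.4209) / 3 = 0.690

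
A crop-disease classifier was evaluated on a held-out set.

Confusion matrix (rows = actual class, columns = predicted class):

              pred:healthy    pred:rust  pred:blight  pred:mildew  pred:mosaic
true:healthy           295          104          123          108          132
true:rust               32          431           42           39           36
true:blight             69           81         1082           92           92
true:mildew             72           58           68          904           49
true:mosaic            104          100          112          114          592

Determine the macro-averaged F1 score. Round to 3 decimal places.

0.641

Per-class F1 score (2·TP/(2·TP+FP+FN)):
  healthy: TP=295, FP=32+69+72+104=277, FN=104+123+108+132=467 → 590/1334 = 0.4423
  rust: TP=431, FP=104+81+58+100=343, FN=32+42+39+36=149 → 862/1354 = 0.6366
  blight: TP=1082, FP=123+42+68+112=345, FN=69+81+92+92=334 → 2164/2843 = 0.7612
  mildew: TP=904, FP=108+39+92+114=353, FN=72+58+68+49=247 → 1808/2408 = 0.7508
  mosaic: TP=592, FP=132+36+92+49=309, FN=104+100+112+114=430 → 1184/1923 = 0.6157
Macro-F1 score = mean = (0.4423 + 0.6366 + 0.7612 + 0.7508 + 0.6157) / 5 = 0.641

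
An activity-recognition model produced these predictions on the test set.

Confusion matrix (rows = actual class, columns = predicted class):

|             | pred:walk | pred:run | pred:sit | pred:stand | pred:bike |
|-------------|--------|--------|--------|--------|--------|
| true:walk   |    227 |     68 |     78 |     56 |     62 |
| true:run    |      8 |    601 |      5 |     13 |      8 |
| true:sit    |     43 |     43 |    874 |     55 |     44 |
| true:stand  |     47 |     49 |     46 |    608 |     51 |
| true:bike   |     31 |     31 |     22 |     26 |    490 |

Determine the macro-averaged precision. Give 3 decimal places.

0.760

Per-class precision (TP/(TP+FP)):
  walk: TP=227, FP=8+43+47+31=129 → 227/356 = 0.6376
  run: TP=601, FP=68+43+49+31=191 → 601/792 = 0.7588
  sit: TP=874, FP=78+5+46+22=151 → 874/1025 = 0.8527
  stand: TP=608, FP=56+13+55+26=150 → 608/758 = 0.8021
  bike: TP=490, FP=62+8+44+51=165 → 490/655 = 0.7481
Macro-precision = mean = (0.6376 + 0.7588 + 0.8527 + 0.8021 + 0.7481) / 5 = 0.760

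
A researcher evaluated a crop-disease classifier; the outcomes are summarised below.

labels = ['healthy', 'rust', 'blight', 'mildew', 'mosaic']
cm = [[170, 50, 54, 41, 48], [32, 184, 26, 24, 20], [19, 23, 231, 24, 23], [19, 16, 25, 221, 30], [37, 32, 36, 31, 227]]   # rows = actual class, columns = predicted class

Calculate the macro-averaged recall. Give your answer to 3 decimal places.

0.634

Per-class recall (TP/(TP+FN)):
  healthy: TP=170, FN=50+54+41+48=193 → 170/363 = 0.4683
  rust: TP=184, FN=32+26+24+20=102 → 184/286 = 0.6434
  blight: TP=231, FN=19+23+24+23=89 → 231/320 = 0.7219
  mildew: TP=221, FN=19+16+25+30=90 → 221/311 = 0.7106
  mosaic: TP=227, FN=37+32+36+31=136 → 227/363 = 0.6253
Macro-recall = mean = (0.4683 + 0.6434 + 0.7219 + 0.7106 + 0.6253) / 5 = 0.634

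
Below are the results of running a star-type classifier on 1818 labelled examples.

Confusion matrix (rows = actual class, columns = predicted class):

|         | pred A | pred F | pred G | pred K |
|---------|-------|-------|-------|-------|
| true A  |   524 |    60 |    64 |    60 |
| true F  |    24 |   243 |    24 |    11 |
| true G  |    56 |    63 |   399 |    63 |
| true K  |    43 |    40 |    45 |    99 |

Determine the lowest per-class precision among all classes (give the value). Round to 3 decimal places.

0.425

Per-class precision (TP/(TP+FP)):
  A: TP=524, FP=24+56+43=123 → 524/647 = 0.8099
  F: TP=243, FP=60+63+40=163 → 243/406 = 0.5985
  G: TP=399, FP=64+24+45=133 → 399/532 = 0.7500
  K: TP=99, FP=60+11+63=134 → 99/233 = 0.4249
Lowest is class 'K' with precision = 0.425.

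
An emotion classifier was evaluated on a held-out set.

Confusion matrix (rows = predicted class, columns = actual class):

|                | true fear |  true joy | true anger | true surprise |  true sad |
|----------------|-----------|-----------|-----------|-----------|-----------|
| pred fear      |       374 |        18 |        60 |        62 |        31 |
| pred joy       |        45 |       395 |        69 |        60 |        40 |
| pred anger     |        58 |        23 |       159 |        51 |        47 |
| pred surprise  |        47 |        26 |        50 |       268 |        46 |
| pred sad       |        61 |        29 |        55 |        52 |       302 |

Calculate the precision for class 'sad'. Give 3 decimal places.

0.605

One-vs-rest for 'sad': TP = diagonal; FP = other classes predicted 'sad'; FN = 'sad' predicted as other.
precision = TP/(TP+FP).
sad: TP=302, FP=61+29+55+52=197 → 302/499 = 0.6052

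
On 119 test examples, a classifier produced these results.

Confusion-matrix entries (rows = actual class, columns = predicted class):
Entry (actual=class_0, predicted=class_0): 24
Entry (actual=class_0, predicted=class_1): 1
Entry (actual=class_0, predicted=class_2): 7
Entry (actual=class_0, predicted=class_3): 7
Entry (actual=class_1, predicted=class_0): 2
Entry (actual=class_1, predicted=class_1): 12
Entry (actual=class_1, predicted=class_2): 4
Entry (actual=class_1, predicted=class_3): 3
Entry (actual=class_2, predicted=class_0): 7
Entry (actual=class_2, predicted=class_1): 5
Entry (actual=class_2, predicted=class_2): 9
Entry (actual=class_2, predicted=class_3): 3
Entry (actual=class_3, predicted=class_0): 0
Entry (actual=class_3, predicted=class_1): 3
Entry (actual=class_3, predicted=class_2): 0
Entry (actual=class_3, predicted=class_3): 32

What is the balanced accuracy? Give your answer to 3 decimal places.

0.619

Balanced accuracy = mean of per-class recall.
  class_0: recall = 24/39 = 0.6154
  class_1: recall = 12/21 = 0.5714
  class_2: recall = 9/24 = 0.3750
  class_3: recall = 32/35 = 0.9143
Mean = (0.6154 + 0.5714 + 0.3750 + 0.9143) / 4 = 0.619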